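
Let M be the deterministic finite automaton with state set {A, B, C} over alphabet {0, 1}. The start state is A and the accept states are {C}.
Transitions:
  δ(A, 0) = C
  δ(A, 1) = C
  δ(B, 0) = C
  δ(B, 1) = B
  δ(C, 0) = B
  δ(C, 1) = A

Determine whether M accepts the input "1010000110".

accepted

A --1--> C
C --0--> B
B --1--> B
B --0--> C
C --0--> B
B --0--> C
C --0--> B
B --1--> B
B --1--> B
B --0--> C
End in state C, which is an accepting state.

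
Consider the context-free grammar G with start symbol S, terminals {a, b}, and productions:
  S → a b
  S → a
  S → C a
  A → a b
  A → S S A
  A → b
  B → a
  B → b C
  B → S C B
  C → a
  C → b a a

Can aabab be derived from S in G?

no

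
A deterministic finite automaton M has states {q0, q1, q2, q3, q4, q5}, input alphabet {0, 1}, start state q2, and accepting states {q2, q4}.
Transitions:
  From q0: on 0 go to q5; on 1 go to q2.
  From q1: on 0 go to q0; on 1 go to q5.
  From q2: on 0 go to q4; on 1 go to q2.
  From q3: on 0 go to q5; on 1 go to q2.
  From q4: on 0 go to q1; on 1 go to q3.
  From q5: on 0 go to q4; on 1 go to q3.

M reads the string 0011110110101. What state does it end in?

q3

q2 --0--> q4
q4 --0--> q1
q1 --1--> q5
q5 --1--> q3
q3 --1--> q2
q2 --1--> q2
q2 --0--> q4
q4 --1--> q3
q3 --1--> q2
q2 --0--> q4
q4 --1--> q3
q3 --0--> q5
q5 --1--> q3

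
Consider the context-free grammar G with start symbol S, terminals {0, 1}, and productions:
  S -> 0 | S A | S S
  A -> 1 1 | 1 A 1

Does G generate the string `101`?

no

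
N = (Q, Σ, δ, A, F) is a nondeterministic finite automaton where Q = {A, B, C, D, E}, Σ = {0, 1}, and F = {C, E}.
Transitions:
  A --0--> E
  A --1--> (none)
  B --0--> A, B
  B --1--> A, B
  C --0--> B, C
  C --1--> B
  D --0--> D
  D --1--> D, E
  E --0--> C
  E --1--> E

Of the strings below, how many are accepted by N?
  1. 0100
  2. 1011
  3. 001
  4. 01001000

0100: accepted
1011: rejected
001: rejected
01001000: accepted

2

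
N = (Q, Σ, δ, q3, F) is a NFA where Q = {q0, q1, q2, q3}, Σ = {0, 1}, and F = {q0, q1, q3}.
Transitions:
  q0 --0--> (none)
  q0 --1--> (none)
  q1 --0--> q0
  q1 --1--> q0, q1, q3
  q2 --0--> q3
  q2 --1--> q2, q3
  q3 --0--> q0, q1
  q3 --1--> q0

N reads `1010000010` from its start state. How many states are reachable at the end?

Start: {q3}
read 1: {q0}
read 0: {}
The reachable set is empty and stays empty for the remaining 8 symbols.
Final reachable set {} has 0 states.

0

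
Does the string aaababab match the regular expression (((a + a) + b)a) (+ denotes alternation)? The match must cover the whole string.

no

No split of aaababab into u·v has ((a+a)+b) matching u and a matching v.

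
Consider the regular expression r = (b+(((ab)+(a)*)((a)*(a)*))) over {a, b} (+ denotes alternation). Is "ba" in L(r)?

no

Neither b nor (((ab)+(a)*)((a)*(a)*)) matches ba.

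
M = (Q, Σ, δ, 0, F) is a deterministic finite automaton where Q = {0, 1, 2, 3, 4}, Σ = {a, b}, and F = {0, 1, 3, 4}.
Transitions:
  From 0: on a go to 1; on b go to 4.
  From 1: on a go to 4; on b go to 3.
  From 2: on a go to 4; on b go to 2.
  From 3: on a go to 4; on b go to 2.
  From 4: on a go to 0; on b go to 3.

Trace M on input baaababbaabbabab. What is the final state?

0 --b--> 4
4 --a--> 0
0 --a--> 1
1 --a--> 4
4 --b--> 3
3 --a--> 4
4 --b--> 3
3 --b--> 2
2 --a--> 4
4 --a--> 0
0 --b--> 4
4 --b--> 3
3 --a--> 4
4 --b--> 3
3 --a--> 4
4 --b--> 3

3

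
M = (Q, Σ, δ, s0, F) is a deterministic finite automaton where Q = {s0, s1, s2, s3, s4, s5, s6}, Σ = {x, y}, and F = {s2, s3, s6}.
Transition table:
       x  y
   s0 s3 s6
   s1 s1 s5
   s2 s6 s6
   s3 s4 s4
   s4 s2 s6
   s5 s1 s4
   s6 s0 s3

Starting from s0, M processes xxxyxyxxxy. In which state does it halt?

s6

s0 --x--> s3
s3 --x--> s4
s4 --x--> s2
s2 --y--> s6
s6 --x--> s0
s0 --y--> s6
s6 --x--> s0
s0 --x--> s3
s3 --x--> s4
s4 --y--> s6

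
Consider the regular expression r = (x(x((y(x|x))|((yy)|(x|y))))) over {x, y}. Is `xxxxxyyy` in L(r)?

No split of xxxxxyyy into u·v has x matching u and (x((y(x|x))|((yy)|(x|y)))) matching v.

no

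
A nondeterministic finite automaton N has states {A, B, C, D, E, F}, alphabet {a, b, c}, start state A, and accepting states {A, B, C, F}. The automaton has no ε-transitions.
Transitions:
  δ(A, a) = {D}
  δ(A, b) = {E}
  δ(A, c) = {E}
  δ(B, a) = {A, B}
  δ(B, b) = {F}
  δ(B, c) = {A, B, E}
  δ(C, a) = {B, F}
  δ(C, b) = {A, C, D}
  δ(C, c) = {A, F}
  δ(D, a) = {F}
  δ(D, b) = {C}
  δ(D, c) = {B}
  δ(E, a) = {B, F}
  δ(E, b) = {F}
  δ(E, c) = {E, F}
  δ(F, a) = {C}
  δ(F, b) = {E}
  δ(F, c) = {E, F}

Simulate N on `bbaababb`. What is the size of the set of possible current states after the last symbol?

5

Start: {A}
read b: {E}
read b: {F}
read a: {C}
read a: {B, F}
read b: {E, F}
read a: {B, C, F}
read b: {A, C, D, E, F}
read b: {A, C, D, E, F}
Final reachable set {A, C, D, E, F} has 5 states.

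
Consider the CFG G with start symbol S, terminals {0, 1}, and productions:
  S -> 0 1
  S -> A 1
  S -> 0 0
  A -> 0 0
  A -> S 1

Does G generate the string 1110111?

no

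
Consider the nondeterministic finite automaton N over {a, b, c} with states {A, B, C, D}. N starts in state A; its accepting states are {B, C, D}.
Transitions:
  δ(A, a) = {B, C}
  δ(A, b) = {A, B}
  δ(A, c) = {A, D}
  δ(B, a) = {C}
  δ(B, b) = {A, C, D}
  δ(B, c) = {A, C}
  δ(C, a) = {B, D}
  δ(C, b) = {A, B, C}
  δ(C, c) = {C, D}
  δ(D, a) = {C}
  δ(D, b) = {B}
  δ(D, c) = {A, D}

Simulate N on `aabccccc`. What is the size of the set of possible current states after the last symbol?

Start: {A}
read a: {B, C}
read a: {B, C, D}
read b: {A, B, C, D}
read c: {A, C, D}
read c: {A, C, D}
read c: {A, C, D}
read c: {A, C, D}
read c: {A, C, D}
Final reachable set {A, C, D} has 3 states.

3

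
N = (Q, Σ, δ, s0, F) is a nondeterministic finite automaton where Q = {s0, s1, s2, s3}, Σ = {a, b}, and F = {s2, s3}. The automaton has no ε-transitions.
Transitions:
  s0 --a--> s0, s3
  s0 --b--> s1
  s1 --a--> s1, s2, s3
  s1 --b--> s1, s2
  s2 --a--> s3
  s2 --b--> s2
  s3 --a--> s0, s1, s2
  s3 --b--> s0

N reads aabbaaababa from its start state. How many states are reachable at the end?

4

Start: {s0}
read a: {s0, s3}
read a: {s0, s1, s2, s3}
read b: {s0, s1, s2}
read b: {s1, s2}
read a: {s1, s2, s3}
read a: {s0, s1, s2, s3}
read a: {s0, s1, s2, s3}
read b: {s0, s1, s2}
read a: {s0, s1, s2, s3}
read b: {s0, s1, s2}
read a: {s0, s1, s2, s3}
Final reachable set {s0, s1, s2, s3} has 4 states.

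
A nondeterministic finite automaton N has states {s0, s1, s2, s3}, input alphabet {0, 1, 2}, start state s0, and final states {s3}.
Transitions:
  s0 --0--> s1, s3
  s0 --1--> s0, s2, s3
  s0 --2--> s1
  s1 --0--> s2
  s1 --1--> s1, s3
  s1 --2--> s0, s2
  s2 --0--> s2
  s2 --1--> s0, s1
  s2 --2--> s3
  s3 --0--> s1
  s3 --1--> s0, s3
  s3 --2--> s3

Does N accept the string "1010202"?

Start: {s0}
read 1: {s0, s2, s3}
read 0: {s1, s2, s3}
read 1: {s0, s1, s3}
read 0: {s1, s2, s3}
read 2: {s0, s2, s3}
read 0: {s1, s2, s3}
read 2: {s0, s2, s3}
Reachable ∩ accepting = {s3} — nonempty.

accepted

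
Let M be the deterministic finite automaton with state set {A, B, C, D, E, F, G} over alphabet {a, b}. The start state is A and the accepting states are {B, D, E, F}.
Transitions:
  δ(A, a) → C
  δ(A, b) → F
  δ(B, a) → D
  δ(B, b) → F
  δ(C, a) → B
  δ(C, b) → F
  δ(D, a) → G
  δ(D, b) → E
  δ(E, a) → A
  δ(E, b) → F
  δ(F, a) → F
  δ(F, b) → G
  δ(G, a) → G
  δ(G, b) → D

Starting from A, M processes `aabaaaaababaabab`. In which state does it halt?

D

A --a--> C
C --a--> B
B --b--> F
F --a--> F
F --a--> F
F --a--> F
F --a--> F
F --a--> F
F --b--> G
G --a--> G
G --b--> D
D --a--> G
G --a--> G
G --b--> D
D --a--> G
G --b--> D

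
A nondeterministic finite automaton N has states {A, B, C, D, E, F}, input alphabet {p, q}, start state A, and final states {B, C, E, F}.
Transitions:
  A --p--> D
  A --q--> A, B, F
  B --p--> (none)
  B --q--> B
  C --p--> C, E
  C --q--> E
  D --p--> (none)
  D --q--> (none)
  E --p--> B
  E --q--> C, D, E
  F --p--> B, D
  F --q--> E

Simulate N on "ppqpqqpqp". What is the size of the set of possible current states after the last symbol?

0

Start: {A}
read p: {D}
read p: {}
The reachable set is empty and stays empty for the remaining 7 symbols.
Final reachable set {} has 0 states.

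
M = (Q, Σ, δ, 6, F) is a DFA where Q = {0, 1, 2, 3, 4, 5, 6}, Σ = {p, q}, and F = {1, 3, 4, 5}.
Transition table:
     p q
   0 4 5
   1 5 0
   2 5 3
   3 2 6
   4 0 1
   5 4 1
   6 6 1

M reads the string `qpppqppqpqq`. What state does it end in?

6 --q--> 1
1 --p--> 5
5 --p--> 4
4 --p--> 0
0 --q--> 5
5 --p--> 4
4 --p--> 0
0 --q--> 5
5 --p--> 4
4 --q--> 1
1 --q--> 0

0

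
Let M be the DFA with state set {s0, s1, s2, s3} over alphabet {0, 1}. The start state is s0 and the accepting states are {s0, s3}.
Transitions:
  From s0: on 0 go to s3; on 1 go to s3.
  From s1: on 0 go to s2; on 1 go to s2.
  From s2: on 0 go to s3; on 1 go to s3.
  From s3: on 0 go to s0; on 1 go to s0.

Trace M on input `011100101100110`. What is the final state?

s0 --0--> s3
s3 --1--> s0
s0 --1--> s3
s3 --1--> s0
s0 --0--> s3
s3 --0--> s0
s0 --1--> s3
s3 --0--> s0
s0 --1--> s3
s3 --1--> s0
s0 --0--> s3
s3 --0--> s0
s0 --1--> s3
s3 --1--> s0
s0 --0--> s3

s3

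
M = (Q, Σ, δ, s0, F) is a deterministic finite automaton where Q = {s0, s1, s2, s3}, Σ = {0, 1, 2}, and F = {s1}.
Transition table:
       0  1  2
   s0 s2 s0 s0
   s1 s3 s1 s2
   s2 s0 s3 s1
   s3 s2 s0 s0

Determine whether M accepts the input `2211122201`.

s0 --2--> s0
s0 --2--> s0
s0 --1--> s0
s0 --1--> s0
s0 --1--> s0
s0 --2--> s0
s0 --2--> s0
s0 --2--> s0
s0 --0--> s2
s2 --1--> s3
End in state s3, which is not an accepting state.

rejected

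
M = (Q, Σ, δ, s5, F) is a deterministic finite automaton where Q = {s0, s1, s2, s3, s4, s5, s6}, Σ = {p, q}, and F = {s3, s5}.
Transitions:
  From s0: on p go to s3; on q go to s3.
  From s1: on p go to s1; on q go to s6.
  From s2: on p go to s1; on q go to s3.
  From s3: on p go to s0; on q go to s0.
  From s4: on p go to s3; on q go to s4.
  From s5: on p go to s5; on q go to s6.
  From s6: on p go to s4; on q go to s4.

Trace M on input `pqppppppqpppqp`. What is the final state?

s5 --p--> s5
s5 --q--> s6
s6 --p--> s4
s4 --p--> s3
s3 --p--> s0
s0 --p--> s3
s3 --p--> s0
s0 --p--> s3
s3 --q--> s0
s0 --p--> s3
s3 --p--> s0
s0 --p--> s3
s3 --q--> s0
s0 --p--> s3

s3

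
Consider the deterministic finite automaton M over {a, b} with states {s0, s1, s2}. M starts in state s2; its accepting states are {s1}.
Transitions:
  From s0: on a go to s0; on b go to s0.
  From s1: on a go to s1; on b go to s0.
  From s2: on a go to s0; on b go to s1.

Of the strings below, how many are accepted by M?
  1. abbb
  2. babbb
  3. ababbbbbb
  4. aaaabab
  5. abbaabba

abbb: rejected
babbb: rejected
ababbbbbb: rejected
aaaabab: rejected
abbaabba: rejected

0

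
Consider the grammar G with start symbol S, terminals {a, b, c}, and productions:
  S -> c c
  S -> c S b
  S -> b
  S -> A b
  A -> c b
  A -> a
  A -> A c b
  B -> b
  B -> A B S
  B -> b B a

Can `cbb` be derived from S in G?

S ⇒ Ab ⇒ cbb

yes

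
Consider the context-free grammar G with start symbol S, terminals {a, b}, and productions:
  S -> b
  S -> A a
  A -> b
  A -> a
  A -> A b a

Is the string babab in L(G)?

no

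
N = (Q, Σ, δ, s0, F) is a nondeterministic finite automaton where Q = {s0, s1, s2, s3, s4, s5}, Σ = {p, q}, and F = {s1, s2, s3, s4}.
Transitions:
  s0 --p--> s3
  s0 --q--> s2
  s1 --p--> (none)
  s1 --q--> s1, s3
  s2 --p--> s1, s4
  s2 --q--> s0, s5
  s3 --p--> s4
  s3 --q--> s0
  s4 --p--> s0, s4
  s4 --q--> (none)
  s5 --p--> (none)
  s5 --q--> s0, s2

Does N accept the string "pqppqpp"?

Start: {s0}
read p: {s3}
read q: {s0}
read p: {s3}
read p: {s4}
read q: {}
The reachable set is empty and stays empty for the remaining 2 symbols.
Reachable ∩ accepting = {} — empty.

rejected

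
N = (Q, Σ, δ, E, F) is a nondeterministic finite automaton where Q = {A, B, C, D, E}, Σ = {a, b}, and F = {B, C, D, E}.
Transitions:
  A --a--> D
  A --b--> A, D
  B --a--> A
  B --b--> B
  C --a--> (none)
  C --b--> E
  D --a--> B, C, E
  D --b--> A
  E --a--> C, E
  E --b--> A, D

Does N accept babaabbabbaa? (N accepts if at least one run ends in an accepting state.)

Start: {E}
read b: {A, D}
read a: {B, C, D, E}
read b: {A, B, D, E}
read a: {A, B, C, D, E}
read a: {A, B, C, D, E}
read b: {A, B, D, E}
read b: {A, B, D}
read a: {A, B, C, D, E}
read b: {A, B, D, E}
read b: {A, B, D}
read a: {A, B, C, D, E}
read a: {A, B, C, D, E}
Reachable ∩ accepting = {B, C, D, E} — nonempty.

accepted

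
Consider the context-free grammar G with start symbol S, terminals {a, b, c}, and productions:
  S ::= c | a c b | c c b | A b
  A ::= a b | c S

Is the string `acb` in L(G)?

yes

S ⇒ acb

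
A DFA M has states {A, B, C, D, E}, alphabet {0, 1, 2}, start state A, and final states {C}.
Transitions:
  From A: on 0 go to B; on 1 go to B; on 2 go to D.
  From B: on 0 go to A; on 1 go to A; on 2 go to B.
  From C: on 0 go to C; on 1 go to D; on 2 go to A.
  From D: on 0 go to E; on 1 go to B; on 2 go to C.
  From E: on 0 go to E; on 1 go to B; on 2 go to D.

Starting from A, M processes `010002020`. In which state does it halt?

E

A --0--> B
B --1--> A
A --0--> B
B --0--> A
A --0--> B
B --2--> B
B --0--> A
A --2--> D
D --0--> E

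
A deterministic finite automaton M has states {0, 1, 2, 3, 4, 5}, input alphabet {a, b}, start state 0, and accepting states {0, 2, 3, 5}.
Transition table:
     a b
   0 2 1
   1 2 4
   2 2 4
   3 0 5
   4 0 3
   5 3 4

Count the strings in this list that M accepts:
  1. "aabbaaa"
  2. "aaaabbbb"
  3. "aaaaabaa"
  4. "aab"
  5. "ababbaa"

3

"aabbaaa": accepted
"aaaabbbb": rejected
"aaaaabaa": accepted
"aab": rejected
"ababbaa": accepted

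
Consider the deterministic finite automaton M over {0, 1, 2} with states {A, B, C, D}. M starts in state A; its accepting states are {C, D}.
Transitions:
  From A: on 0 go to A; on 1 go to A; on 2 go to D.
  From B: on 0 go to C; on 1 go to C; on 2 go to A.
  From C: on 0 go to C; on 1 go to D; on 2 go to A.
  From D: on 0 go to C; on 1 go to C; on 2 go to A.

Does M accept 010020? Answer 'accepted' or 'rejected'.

A --0--> A
A --1--> A
A --0--> A
A --0--> A
A --2--> D
D --0--> C
End in state C, which is an accepting state.

accepted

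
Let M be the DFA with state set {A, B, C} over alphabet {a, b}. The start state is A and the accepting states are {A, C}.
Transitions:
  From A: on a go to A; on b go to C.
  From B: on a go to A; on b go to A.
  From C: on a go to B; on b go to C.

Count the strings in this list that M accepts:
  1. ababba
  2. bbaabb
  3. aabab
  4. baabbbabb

ababba: rejected
bbaabb: accepted
aabab: accepted
baabbbabb: accepted

3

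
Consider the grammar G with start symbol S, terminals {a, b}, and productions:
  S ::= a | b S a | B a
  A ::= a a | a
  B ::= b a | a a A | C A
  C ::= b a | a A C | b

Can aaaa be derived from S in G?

S ⇒ Ba ⇒ aaAa ⇒ aaaa

yes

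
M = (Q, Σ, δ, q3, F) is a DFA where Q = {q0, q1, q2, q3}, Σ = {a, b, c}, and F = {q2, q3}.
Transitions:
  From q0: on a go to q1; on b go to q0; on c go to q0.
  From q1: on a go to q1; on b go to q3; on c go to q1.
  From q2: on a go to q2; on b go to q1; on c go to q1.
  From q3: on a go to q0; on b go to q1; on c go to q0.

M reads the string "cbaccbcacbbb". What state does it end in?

q3 --c--> q0
q0 --b--> q0
q0 --a--> q1
q1 --c--> q1
q1 --c--> q1
q1 --b--> q3
q3 --c--> q0
q0 --a--> q1
q1 --c--> q1
q1 --b--> q3
q3 --b--> q1
q1 --b--> q3

q3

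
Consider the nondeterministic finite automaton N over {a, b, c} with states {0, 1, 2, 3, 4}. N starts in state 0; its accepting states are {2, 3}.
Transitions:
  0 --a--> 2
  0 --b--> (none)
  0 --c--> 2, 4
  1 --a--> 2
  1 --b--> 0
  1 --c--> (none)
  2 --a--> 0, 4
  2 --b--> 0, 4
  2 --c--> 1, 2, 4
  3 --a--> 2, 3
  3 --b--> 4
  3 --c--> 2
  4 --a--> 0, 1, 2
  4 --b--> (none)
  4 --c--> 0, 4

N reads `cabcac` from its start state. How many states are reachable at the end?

4

Start: {0}
read c: {2, 4}
read a: {0, 1, 2, 4}
read b: {0, 4}
read c: {0, 2, 4}
read a: {0, 1, 2, 4}
read c: {0, 1, 2, 4}
Final reachable set {0, 1, 2, 4} has 4 states.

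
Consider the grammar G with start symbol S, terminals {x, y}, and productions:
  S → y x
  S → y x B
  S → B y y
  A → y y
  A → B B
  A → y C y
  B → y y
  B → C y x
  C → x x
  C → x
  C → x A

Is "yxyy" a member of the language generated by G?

S ⇒ yxB ⇒ yxyy

yes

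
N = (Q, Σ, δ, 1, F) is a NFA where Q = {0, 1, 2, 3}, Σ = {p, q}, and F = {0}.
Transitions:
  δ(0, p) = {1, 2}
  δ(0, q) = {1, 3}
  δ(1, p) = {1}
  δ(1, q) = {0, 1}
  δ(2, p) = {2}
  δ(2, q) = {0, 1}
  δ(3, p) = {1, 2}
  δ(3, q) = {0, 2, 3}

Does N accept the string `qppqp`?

Start: {1}
read q: {0, 1}
read p: {1, 2}
read p: {1, 2}
read q: {0, 1}
read p: {1, 2}
Reachable ∩ accepting = {} — empty.

rejected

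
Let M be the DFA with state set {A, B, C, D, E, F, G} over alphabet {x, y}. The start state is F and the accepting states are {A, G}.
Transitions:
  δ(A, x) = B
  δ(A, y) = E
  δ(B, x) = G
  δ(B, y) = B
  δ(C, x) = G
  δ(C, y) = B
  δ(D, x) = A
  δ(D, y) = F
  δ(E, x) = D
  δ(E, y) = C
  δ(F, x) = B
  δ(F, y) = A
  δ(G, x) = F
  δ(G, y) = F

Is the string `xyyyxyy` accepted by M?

F --x--> B
B --y--> B
B --y--> B
B --y--> B
B --x--> G
G --y--> F
F --y--> A
End in state A, which is an accepting state.

accepted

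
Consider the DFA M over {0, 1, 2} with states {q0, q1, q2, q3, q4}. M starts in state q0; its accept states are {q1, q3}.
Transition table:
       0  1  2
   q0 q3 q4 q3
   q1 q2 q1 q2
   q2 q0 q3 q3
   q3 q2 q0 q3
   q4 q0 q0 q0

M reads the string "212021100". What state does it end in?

q0 --2--> q3
q3 --1--> q0
q0 --2--> q3
q3 --0--> q2
q2 --2--> q3
q3 --1--> q0
q0 --1--> q4
q4 --0--> q0
q0 --0--> q3

q3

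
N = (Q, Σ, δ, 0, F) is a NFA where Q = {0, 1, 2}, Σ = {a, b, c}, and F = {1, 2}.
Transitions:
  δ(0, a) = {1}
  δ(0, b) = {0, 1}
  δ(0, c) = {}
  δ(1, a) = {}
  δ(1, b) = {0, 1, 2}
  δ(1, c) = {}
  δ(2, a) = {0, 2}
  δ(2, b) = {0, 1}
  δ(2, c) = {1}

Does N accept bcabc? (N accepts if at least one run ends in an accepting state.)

Start: {0}
read b: {0, 1}
read c: {}
The reachable set is empty and stays empty for the remaining 3 symbols.
Reachable ∩ accepting = {} — empty.

rejected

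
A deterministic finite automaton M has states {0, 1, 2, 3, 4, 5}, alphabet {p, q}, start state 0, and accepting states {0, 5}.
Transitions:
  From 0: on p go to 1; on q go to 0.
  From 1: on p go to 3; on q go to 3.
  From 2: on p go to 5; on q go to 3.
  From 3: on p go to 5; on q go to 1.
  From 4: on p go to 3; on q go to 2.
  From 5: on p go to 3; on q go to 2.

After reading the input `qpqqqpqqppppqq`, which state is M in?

0 --q--> 0
0 --p--> 1
1 --q--> 3
3 --q--> 1
1 --q--> 3
3 --p--> 5
5 --q--> 2
2 --q--> 3
3 --p--> 5
5 --p--> 3
3 --p--> 5
5 --p--> 3
3 --q--> 1
1 --q--> 3

3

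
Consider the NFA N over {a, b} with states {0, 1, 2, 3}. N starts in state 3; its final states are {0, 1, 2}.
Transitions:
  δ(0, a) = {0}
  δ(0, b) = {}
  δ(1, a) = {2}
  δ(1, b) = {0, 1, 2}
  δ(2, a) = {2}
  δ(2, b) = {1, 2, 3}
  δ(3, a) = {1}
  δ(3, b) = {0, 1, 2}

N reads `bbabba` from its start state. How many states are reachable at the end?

3

Start: {3}
read b: {0, 1, 2}
read b: {0, 1, 2, 3}
read a: {0, 1, 2}
read b: {0, 1, 2, 3}
read b: {0, 1, 2, 3}
read a: {0, 1, 2}
Final reachable set {0, 1, 2} has 3 states.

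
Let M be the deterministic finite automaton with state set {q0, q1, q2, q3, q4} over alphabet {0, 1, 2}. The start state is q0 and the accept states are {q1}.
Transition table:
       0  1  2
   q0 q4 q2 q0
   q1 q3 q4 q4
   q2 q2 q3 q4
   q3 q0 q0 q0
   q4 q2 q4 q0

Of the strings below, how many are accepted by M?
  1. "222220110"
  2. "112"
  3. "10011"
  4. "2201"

0

"222220110": rejected
"112": rejected
"10011": rejected
"2201": rejected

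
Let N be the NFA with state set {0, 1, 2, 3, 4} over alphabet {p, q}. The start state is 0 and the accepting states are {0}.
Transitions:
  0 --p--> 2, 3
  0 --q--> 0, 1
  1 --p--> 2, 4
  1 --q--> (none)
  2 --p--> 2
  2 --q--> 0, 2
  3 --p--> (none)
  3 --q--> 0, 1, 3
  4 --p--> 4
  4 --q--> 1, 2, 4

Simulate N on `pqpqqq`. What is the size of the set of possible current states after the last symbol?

5

Start: {0}
read p: {2, 3}
read q: {0, 1, 2, 3}
read p: {2, 3, 4}
read q: {0, 1, 2, 3, 4}
read q: {0, 1, 2, 3, 4}
read q: {0, 1, 2, 3, 4}
Final reachable set {0, 1, 2, 3, 4} has 5 states.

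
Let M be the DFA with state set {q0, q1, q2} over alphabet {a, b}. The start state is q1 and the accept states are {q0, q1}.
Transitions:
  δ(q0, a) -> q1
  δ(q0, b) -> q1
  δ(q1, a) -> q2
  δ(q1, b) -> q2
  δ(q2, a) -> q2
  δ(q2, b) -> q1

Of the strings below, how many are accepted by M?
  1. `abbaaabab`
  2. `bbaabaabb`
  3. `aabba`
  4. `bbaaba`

`abbaaabab`: accepted
`bbaabaabb`: rejected
`aabba`: rejected
`bbaaba`: rejected

1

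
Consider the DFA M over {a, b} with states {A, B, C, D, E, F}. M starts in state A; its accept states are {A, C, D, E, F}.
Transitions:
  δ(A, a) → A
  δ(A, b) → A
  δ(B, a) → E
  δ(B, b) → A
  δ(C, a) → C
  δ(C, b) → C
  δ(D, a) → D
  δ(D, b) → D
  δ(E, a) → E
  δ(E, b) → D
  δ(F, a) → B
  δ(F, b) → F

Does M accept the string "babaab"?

A --b--> A
A --a--> A
A --b--> A
A --a--> A
A --a--> A
A --b--> A
End in state A, which is an accepting state.

accepted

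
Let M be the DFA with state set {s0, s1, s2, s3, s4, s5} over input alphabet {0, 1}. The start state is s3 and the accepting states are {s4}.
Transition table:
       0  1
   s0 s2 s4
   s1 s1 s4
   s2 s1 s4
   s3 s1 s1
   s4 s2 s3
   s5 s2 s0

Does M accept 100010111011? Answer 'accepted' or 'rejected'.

rejected

s3 --1--> s1
s1 --0--> s1
s1 --0--> s1
s1 --0--> s1
s1 --1--> s4
s4 --0--> s2
s2 --1--> s4
s4 --1--> s3
s3 --1--> s1
s1 --0--> s1
s1 --1--> s4
s4 --1--> s3
End in state s3, which is not an accepting state.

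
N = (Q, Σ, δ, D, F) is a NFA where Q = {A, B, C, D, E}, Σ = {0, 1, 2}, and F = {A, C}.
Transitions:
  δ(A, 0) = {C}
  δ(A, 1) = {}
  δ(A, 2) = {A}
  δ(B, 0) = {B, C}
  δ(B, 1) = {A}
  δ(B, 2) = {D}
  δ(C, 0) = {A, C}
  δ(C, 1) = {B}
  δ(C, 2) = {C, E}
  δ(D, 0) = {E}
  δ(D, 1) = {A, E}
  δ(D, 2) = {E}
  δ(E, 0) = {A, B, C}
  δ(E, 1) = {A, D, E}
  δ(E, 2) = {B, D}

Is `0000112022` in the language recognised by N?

accepted

Start: {D}
read 0: {E}
read 0: {A, B, C}
read 0: {A, B, C}
read 0: {A, B, C}
read 1: {A, B}
read 1: {A}
read 2: {A}
read 0: {C}
read 2: {C, E}
read 2: {B, C, D, E}
Reachable ∩ accepting = {C} — nonempty.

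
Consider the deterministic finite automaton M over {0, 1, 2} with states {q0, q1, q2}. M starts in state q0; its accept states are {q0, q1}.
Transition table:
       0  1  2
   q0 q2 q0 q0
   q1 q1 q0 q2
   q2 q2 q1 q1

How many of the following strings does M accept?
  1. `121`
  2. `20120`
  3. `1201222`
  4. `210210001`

2

`121`: accepted
`20120`: rejected
`1201222`: rejected
`210210001`: accepted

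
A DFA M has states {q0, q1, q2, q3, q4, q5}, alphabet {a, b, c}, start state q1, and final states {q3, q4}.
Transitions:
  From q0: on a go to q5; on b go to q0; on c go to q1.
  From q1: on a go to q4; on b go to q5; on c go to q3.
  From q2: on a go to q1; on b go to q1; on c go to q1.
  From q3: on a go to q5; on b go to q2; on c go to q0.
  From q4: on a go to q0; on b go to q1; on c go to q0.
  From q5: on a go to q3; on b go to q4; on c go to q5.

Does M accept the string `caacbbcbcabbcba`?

rejected

q1 --c--> q3
q3 --a--> q5
q5 --a--> q3
q3 --c--> q0
q0 --b--> q0
q0 --b--> q0
q0 --c--> q1
q1 --b--> q5
q5 --c--> q5
q5 --a--> q3
q3 --b--> q2
q2 --b--> q1
q1 --c--> q3
q3 --b--> q2
q2 --a--> q1
End in state q1, which is not an accepting state.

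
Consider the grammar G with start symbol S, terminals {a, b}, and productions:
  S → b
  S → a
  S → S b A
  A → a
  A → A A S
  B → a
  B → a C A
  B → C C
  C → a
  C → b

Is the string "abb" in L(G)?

no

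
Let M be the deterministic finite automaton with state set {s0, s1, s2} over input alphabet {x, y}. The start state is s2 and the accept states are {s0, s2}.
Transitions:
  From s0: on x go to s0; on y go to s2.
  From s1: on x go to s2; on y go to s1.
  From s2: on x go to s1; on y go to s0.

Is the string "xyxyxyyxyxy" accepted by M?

s2 --x--> s1
s1 --y--> s1
s1 --x--> s2
s2 --y--> s0
s0 --x--> s0
s0 --y--> s2
s2 --y--> s0
s0 --x--> s0
s0 --y--> s2
s2 --x--> s1
s1 --y--> s1
End in state s1, which is not an accepting state.

rejected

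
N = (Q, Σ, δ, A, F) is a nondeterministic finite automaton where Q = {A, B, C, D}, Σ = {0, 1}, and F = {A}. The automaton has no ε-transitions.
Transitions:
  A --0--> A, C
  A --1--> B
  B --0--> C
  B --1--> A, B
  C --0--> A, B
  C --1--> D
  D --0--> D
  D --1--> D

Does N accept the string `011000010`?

accepted

Start: {A}
read 0: {A, C}
read 1: {B, D}
read 1: {A, B, D}
read 0: {A, C, D}
read 0: {A, B, C, D}
read 0: {A, B, C, D}
read 0: {A, B, C, D}
read 1: {A, B, D}
read 0: {A, C, D}
Reachable ∩ accepting = {A} — nonempty.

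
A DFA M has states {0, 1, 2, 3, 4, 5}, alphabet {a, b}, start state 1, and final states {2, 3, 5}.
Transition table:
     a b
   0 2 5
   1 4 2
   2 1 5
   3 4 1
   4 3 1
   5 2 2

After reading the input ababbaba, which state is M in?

1 --a--> 4
4 --b--> 1
1 --a--> 4
4 --b--> 1
1 --b--> 2
2 --a--> 1
1 --b--> 2
2 --a--> 1

1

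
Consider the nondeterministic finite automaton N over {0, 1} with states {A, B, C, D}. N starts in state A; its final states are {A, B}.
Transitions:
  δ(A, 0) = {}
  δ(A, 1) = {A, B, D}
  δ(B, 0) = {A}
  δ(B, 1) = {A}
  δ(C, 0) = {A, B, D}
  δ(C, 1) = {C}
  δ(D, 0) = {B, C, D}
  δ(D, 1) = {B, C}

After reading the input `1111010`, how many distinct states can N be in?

Start: {A}
read 1: {A, B, D}
read 1: {A, B, C, D}
read 1: {A, B, C, D}
read 1: {A, B, C, D}
read 0: {A, B, C, D}
read 1: {A, B, C, D}
read 0: {A, B, C, D}
Final reachable set {A, B, C, D} has 4 states.

4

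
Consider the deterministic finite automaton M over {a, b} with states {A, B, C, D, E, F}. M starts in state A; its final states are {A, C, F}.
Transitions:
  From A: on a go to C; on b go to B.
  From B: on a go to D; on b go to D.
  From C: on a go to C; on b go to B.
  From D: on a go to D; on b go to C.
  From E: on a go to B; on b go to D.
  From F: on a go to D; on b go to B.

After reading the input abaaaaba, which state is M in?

C

A --a--> C
C --b--> B
B --a--> D
D --a--> D
D --a--> D
D --a--> D
D --b--> C
C --a--> C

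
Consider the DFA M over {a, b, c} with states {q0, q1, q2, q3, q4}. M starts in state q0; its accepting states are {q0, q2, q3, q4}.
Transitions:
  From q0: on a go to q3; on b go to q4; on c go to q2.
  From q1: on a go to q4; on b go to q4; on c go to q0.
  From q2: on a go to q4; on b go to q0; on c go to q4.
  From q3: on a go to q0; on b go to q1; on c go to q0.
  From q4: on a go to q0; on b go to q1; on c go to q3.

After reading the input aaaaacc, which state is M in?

q0 --a--> q3
q3 --a--> q0
q0 --a--> q3
q3 --a--> q0
q0 --a--> q3
q3 --c--> q0
q0 --c--> q2

q2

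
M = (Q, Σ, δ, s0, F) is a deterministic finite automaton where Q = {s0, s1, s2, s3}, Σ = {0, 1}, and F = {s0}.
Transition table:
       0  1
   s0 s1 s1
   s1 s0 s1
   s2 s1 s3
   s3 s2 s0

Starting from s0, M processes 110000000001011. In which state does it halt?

s1

s0 --1--> s1
s1 --1--> s1
s1 --0--> s0
s0 --0--> s1
s1 --0--> s0
s0 --0--> s1
s1 --0--> s0
s0 --0--> s1
s1 --0--> s0
s0 --0--> s1
s1 --0--> s0
s0 --1--> s1
s1 --0--> s0
s0 --1--> s1
s1 --1--> s1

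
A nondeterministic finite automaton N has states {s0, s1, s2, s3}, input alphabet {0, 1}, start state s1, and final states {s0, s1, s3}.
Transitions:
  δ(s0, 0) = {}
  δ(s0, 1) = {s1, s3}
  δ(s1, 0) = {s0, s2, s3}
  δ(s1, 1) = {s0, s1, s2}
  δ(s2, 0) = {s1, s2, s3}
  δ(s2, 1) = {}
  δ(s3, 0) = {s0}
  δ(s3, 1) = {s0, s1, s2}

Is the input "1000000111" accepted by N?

Start: {s1}
read 1: {s0, s1, s2}
read 0: {s0, s1, s2, s3}
read 0: {s0, s1, s2, s3}
read 0: {s0, s1, s2, s3}
read 0: {s0, s1, s2, s3}
read 0: {s0, s1, s2, s3}
read 0: {s0, s1, s2, s3}
read 1: {s0, s1, s2, s3}
read 1: {s0, s1, s2, s3}
read 1: {s0, s1, s2, s3}
Reachable ∩ accepting = {s0, s1, s3} — nonempty.

accepted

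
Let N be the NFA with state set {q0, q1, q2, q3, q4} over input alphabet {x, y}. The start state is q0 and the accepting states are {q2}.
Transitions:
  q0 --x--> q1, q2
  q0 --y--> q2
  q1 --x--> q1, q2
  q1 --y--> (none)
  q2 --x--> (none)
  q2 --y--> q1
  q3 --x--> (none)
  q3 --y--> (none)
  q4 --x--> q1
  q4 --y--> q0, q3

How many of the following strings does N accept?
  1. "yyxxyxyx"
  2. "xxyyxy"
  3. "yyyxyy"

"yyxxyxyx": accepted
"xxyyxy": rejected
"yyyxyy": rejected

1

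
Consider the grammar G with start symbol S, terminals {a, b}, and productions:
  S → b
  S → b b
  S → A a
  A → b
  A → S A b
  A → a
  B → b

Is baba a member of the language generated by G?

yes

S ⇒ Aa ⇒ SAba ⇒ bAba ⇒ baba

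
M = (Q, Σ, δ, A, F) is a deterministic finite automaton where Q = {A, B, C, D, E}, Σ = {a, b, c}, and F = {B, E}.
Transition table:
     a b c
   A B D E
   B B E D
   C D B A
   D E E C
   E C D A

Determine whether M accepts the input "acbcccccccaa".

accepted

A --a--> B
B --c--> D
D --b--> E
E --c--> A
A --c--> E
E --c--> A
A --c--> E
E --c--> A
A --c--> E
E --c--> A
A --a--> B
B --a--> B
End in state B, which is an accepting state.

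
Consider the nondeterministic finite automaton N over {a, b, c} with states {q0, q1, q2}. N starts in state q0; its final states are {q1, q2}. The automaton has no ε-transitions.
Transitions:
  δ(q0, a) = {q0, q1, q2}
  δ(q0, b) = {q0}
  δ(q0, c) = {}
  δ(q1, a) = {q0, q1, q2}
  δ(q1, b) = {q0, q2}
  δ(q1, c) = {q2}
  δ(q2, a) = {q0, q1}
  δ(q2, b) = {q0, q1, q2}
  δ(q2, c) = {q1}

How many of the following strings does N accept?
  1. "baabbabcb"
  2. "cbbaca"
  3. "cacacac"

1

"baabbabcb": accepted
"cbbaca": rejected
"cacacac": rejected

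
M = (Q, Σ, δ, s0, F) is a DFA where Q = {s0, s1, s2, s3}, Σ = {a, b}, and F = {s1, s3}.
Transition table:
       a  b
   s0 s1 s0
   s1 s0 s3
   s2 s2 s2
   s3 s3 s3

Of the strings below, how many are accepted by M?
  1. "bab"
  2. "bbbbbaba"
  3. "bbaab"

2

"bab": accepted
"bbbbbaba": accepted
"bbaab": rejected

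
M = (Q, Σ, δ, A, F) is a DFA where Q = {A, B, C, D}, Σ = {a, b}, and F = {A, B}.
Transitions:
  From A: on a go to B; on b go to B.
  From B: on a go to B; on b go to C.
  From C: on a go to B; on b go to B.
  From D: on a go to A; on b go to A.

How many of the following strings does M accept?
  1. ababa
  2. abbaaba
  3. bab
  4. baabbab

ababa: accepted
abbaaba: accepted
bab: rejected
baabbab: rejected

2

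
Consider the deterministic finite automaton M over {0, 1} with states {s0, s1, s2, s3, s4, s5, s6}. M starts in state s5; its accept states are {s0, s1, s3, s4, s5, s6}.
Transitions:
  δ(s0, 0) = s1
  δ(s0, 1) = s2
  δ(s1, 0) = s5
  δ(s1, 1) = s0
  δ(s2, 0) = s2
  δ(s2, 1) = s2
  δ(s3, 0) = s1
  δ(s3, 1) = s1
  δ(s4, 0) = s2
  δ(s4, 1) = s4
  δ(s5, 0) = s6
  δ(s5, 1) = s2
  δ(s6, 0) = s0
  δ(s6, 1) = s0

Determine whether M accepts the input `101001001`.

rejected

s5 --1--> s2
s2 --0--> s2
s2 --1--> s2
s2 --0--> s2
s2 --0--> s2
s2 --1--> s2
s2 --0--> s2
s2 --0--> s2
s2 --1--> s2
End in state s2, which is not an accepting state.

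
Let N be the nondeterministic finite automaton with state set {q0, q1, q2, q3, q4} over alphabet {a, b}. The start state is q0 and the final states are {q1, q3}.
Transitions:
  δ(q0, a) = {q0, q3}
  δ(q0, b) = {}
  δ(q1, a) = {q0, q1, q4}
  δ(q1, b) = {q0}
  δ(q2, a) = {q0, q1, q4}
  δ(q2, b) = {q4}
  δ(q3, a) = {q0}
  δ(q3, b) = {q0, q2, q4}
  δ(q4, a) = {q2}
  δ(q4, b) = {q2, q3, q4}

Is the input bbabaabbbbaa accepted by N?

rejected

Start: {q0}
read b: {}
The reachable set is empty and stays empty for the remaining 11 symbols.
Reachable ∩ accepting = {} — empty.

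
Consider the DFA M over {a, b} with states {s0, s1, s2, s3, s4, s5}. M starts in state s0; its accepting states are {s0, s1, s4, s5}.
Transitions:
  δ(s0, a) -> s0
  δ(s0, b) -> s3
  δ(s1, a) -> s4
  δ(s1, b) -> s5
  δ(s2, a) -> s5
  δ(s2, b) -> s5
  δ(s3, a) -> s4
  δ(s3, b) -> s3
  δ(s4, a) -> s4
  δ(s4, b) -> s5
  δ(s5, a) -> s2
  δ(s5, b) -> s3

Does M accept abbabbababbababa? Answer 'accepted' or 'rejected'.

rejected

s0 --a--> s0
s0 --b--> s3
s3 --b--> s3
s3 --a--> s4
s4 --b--> s5
s5 --b--> s3
s3 --a--> s4
s4 --b--> s5
s5 --a--> s2
s2 --b--> s5
s5 --b--> s3
s3 --a--> s4
s4 --b--> s5
s5 --a--> s2
s2 --b--> s5
s5 --a--> s2
End in state s2, which is not an accepting state.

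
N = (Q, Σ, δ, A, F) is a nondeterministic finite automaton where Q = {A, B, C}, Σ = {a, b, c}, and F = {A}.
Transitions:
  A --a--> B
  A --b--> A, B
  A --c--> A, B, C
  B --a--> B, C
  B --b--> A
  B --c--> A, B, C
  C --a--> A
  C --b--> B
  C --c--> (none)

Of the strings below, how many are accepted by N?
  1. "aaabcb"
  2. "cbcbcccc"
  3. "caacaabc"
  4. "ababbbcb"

4

"aaabcb": accepted
"cbcbcccc": accepted
"caacaabc": accepted
"ababbbcb": accepted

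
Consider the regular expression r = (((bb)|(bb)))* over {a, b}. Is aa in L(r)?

no

aa cannot be split into zero or more pieces each matching ((bb)|(bb)).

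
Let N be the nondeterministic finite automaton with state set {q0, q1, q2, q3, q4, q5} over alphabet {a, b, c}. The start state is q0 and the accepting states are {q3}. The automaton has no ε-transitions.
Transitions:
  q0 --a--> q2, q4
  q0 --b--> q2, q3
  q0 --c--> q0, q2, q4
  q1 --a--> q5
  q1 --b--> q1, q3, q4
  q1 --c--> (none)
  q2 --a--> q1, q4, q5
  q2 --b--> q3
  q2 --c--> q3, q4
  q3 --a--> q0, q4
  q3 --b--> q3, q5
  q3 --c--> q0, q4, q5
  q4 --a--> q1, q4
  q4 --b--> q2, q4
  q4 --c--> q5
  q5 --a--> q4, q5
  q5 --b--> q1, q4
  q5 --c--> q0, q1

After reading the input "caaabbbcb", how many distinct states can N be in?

Start: {q0}
read c: {q0, q2, q4}
read a: {q1, q2, q4, q5}
read a: {q1, q4, q5}
read a: {q1, q4, q5}
read b: {q1, q2, q3, q4}
read b: {q1, q2, q3, q4, q5}
read b: {q1, q2, q3, q4, q5}
read c: {q0, q1, q3, q4, q5}
read b: {q1, q2, q3, q4, q5}
Final reachable set {q1, q2, q3, q4, q5} has 5 states.

5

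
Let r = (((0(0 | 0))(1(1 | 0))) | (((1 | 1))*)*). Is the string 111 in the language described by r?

yes

The right alternative (((1|1))*)* matches 111.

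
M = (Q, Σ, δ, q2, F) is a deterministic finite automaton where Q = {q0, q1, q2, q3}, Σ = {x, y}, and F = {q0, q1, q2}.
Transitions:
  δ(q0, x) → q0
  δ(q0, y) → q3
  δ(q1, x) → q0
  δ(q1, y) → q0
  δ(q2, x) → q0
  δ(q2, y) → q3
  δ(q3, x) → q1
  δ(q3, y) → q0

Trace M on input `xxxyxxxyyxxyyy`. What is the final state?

q2 --x--> q0
q0 --x--> q0
q0 --x--> q0
q0 --y--> q3
q3 --x--> q1
q1 --x--> q0
q0 --x--> q0
q0 --y--> q3
q3 --y--> q0
q0 --x--> q0
q0 --x--> q0
q0 --y--> q3
q3 --y--> q0
q0 --y--> q3

q3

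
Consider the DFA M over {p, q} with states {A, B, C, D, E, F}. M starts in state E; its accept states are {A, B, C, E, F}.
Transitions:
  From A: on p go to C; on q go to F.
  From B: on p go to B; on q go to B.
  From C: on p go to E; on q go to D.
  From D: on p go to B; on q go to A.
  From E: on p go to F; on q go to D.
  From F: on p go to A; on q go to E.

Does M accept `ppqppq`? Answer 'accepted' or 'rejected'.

rejected

E --p--> F
F --p--> A
A --q--> F
F --p--> A
A --p--> C
C --q--> D
End in state D, which is not an accepting state.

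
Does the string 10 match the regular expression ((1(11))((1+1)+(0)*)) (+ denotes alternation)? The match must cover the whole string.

no

No split of 10 into u·v has (1(11)) matching u and ((1+1)+(0)*) matching v.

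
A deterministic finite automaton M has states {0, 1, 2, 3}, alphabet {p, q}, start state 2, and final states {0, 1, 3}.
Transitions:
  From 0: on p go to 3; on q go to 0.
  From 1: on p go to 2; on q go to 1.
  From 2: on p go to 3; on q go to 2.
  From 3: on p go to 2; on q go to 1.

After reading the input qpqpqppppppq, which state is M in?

2

2 --q--> 2
2 --p--> 3
3 --q--> 1
1 --p--> 2
2 --q--> 2
2 --p--> 3
3 --p--> 2
2 --p--> 3
3 --p--> 2
2 --p--> 3
3 --p--> 2
2 --q--> 2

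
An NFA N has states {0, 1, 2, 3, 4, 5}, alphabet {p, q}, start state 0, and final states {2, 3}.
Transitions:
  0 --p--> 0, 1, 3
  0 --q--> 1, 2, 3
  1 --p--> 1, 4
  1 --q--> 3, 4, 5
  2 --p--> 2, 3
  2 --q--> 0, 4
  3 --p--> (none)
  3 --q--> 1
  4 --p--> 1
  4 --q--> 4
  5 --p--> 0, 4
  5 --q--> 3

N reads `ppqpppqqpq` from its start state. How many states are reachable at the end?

6

Start: {0}
read p: {0, 1, 3}
read p: {0, 1, 3, 4}
read q: {1, 2, 3, 4, 5}
read p: {0, 1, 2, 3, 4}
read p: {0, 1, 2, 3, 4}
read p: {0, 1, 2, 3, 4}
read q: {0, 1, 2, 3, 4, 5}
read q: {0, 1, 2, 3, 4, 5}
read p: {0, 1, 2, 3, 4}
read q: {0, 1, 2, 3, 4, 5}
Final reachable set {0, 1, 2, 3, 4, 5} has 6 states.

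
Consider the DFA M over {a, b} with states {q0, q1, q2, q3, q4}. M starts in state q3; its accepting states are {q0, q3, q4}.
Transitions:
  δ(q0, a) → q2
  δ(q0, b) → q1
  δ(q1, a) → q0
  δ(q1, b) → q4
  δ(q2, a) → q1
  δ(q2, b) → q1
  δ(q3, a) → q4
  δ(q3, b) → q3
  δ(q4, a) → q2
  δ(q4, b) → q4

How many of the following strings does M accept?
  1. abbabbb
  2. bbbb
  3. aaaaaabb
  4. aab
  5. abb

abbabbb: accepted
bbbb: accepted
aaaaaabb: accepted
aab: rejected
abb: accepted

4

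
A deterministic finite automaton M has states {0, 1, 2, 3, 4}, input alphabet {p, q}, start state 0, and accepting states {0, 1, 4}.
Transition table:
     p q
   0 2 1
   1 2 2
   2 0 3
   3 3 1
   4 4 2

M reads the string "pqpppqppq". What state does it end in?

1

0 --p--> 2
2 --q--> 3
3 --p--> 3
3 --p--> 3
3 --p--> 3
3 --q--> 1
1 --p--> 2
2 --p--> 0
0 --q--> 1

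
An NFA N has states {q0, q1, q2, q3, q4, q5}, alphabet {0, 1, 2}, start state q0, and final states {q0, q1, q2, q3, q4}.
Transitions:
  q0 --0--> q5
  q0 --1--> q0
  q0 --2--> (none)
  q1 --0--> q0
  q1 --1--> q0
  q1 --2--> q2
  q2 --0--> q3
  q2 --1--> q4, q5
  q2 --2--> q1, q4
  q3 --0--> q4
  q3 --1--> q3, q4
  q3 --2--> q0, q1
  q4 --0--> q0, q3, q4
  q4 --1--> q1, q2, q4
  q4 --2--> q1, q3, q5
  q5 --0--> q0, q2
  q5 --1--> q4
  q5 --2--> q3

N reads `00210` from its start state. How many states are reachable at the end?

4

Start: {q0}
read 0: {q5}
read 0: {q0, q2}
read 2: {q1, q4}
read 1: {q0, q1, q2, q4}
read 0: {q0, q3, q4, q5}
Final reachable set {q0, q3, q4, q5} has 4 states.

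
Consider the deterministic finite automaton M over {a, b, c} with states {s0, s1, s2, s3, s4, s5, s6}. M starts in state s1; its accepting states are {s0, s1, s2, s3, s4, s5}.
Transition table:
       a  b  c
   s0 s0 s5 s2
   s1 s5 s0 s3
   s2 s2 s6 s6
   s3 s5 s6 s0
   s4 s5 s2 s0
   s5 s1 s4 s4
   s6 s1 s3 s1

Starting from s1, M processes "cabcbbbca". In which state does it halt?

s1

s1 --c--> s3
s3 --a--> s5
s5 --b--> s4
s4 --c--> s0
s0 --b--> s5
s5 --b--> s4
s4 --b--> s2
s2 --c--> s6
s6 --a--> s1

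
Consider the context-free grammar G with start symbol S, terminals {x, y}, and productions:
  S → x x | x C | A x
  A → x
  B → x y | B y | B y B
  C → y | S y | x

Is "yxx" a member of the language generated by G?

no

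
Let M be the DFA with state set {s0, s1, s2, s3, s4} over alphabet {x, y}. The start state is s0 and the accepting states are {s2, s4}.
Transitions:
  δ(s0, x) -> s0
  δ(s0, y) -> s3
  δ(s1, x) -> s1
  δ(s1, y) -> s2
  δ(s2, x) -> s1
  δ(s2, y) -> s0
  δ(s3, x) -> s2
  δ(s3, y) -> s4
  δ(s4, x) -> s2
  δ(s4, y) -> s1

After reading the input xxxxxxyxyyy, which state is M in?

s4

s0 --x--> s0
s0 --x--> s0
s0 --x--> s0
s0 --x--> s0
s0 --x--> s0
s0 --x--> s0
s0 --y--> s3
s3 --x--> s2
s2 --y--> s0
s0 --y--> s3
s3 --y--> s4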